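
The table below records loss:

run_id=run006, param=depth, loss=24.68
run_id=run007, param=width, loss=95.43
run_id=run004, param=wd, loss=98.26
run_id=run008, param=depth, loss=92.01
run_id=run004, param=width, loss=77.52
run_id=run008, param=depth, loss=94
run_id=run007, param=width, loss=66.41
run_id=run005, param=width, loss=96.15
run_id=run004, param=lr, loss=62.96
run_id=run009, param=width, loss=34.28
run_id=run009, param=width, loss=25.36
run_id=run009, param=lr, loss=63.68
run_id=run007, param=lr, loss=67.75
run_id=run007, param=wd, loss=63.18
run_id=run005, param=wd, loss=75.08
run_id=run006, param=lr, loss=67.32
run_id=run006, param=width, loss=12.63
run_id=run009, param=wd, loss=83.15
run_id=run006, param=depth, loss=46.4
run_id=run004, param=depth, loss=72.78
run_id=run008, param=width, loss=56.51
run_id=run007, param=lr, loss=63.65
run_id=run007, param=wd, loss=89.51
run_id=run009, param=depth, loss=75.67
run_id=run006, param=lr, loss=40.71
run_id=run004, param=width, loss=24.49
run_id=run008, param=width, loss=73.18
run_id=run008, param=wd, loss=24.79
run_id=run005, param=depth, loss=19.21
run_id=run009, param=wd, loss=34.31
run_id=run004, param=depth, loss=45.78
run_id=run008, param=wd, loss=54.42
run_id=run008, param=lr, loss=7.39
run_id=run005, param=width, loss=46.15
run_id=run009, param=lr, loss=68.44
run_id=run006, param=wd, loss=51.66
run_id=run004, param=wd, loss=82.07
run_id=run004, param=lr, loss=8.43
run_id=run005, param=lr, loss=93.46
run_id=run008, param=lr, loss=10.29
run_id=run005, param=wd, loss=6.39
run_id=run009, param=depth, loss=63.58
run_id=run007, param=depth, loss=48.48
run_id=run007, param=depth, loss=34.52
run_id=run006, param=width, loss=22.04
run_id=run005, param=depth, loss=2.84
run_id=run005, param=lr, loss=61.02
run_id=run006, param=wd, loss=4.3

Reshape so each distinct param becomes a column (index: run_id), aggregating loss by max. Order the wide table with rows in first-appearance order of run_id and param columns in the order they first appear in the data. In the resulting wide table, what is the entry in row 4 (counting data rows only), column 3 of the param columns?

With rows in first-appearance order of run_id, row 4 is run_id=run008. param columns in first-appearance order: depth, width, wd, lr; column 3 is wd.
Long rows with run_id=run008, param=wd: max(24.79, 54.42) = 54.42.

54.42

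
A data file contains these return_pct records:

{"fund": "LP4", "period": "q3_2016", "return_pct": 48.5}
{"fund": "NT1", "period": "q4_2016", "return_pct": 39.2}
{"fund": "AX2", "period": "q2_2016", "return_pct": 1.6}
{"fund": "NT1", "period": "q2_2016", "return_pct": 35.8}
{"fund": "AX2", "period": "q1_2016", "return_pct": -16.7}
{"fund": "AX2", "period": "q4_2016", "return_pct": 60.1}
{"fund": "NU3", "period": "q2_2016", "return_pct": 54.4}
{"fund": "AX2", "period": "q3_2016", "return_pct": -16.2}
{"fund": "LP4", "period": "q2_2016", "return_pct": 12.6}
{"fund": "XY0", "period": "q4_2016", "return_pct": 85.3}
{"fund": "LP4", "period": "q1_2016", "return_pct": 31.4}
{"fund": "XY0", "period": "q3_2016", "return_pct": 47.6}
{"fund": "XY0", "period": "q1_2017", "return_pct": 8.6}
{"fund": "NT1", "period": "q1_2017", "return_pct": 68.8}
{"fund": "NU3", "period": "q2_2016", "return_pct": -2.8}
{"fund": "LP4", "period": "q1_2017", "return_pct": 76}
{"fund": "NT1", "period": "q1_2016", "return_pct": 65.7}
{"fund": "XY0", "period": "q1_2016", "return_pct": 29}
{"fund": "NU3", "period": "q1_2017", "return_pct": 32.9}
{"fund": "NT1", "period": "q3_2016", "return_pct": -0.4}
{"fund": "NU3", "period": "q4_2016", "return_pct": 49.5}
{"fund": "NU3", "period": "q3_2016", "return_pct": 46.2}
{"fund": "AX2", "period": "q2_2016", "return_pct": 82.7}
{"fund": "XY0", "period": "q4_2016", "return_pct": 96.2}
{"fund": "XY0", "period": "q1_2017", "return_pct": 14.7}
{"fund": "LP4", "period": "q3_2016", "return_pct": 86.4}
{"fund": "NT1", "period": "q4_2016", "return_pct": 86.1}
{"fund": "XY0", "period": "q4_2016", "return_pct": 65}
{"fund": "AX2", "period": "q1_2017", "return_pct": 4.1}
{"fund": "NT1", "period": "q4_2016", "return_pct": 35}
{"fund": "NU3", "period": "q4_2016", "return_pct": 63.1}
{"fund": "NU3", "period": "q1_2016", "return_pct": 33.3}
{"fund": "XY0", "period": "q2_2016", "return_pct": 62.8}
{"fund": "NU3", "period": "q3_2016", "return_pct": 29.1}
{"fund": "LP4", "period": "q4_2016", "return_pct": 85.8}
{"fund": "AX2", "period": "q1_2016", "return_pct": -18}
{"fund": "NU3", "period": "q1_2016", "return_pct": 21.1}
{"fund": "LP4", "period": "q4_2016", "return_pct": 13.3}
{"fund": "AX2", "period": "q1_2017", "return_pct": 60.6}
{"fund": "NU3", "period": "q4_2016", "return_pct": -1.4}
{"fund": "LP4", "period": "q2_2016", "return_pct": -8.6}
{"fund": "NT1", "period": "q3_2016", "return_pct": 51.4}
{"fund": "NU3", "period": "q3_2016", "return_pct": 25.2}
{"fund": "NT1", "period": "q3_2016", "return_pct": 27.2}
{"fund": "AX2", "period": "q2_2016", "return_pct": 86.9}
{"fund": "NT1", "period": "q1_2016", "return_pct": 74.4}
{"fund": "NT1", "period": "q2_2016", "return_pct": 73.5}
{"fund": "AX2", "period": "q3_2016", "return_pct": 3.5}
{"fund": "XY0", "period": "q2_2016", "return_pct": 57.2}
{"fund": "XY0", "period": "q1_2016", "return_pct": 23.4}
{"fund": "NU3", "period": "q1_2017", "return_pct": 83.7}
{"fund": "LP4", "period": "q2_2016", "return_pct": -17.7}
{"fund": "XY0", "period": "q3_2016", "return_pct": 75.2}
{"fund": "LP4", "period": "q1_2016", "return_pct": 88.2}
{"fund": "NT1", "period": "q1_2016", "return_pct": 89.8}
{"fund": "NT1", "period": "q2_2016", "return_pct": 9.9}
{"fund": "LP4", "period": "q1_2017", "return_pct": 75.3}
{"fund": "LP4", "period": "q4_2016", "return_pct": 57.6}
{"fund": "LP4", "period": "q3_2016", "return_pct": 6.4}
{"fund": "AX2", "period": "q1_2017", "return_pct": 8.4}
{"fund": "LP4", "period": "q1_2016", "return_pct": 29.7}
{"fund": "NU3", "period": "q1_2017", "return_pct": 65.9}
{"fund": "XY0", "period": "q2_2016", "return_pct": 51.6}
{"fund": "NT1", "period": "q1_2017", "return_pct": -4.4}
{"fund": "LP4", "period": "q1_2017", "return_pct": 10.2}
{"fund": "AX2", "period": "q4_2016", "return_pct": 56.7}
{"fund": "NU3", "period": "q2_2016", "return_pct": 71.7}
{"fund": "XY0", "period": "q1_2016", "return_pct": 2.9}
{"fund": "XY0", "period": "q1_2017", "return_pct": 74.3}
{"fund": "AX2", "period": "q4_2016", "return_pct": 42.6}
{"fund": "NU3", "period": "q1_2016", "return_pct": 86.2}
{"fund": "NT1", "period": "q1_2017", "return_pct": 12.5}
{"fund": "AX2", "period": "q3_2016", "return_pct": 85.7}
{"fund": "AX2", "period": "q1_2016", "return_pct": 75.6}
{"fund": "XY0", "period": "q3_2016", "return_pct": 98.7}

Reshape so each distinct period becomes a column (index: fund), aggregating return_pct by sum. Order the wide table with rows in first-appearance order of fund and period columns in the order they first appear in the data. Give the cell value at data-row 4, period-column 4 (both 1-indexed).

With rows in first-appearance order of fund, row 4 is fund=NU3. period columns in first-appearance order: q3_2016, q4_2016, q2_2016, q1_2016, q1_2017; column 4 is q1_2016.
Long rows with fund=NU3, period=q1_2016: 33.3 + 21.1 + 86.2 = 140.6.

140.6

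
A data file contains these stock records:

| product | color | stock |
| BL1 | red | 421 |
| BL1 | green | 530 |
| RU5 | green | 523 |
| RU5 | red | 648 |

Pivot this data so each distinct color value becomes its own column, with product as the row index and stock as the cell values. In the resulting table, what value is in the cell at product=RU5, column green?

523

Wide layout: rows indexed by product, columns are the 2 distinct color values (red, green).
Cell (product=RU5, color=green) draws from the long row where product=RU5 and color=green, which has stock=523.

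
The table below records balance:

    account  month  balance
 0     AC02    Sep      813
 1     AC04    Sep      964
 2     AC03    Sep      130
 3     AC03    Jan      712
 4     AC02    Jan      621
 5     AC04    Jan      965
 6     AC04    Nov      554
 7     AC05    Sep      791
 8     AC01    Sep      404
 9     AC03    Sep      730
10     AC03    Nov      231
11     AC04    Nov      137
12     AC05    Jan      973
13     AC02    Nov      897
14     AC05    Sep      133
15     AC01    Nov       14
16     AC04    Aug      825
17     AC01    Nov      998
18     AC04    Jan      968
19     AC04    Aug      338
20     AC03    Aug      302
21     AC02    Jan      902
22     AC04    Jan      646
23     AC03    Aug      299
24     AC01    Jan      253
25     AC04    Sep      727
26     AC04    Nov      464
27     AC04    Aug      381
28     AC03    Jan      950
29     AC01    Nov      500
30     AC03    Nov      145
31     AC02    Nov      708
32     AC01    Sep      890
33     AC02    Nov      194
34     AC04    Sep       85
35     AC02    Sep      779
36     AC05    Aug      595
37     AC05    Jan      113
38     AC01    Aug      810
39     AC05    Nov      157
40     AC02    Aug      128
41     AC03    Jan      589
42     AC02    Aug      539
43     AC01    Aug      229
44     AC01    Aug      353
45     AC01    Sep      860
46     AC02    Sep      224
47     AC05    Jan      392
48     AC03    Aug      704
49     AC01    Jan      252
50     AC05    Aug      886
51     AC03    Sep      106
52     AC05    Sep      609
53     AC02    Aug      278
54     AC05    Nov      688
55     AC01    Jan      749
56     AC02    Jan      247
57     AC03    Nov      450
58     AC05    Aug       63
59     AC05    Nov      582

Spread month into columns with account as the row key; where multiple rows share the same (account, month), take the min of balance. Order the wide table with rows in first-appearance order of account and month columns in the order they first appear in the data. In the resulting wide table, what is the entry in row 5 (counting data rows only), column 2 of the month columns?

With rows in first-appearance order of account, row 5 is account=AC01. month columns in first-appearance order: Sep, Jan, Nov, Aug; column 2 is Jan.
Long rows with account=AC01, month=Jan: min(253, 252, 749) = 252.

252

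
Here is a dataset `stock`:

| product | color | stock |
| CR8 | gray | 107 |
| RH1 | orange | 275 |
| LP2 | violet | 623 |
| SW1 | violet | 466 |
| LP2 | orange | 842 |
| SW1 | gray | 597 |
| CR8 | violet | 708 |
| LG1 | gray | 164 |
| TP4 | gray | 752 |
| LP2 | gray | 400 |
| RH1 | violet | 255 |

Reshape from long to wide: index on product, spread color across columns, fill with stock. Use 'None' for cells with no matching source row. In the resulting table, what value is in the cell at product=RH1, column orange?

275

The long row with product=RH1, color=orange has stock=275.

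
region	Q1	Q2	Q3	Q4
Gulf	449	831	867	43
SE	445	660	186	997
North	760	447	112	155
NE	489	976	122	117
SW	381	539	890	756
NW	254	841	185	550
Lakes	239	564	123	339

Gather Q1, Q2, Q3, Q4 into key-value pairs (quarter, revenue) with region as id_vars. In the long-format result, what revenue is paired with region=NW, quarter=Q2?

841

Unpivoting turns each (region, wide-column) pair into one long row.
The wide cell at row NW, column Q2 holds 841, so the long row (NW, Q2) has revenue=841.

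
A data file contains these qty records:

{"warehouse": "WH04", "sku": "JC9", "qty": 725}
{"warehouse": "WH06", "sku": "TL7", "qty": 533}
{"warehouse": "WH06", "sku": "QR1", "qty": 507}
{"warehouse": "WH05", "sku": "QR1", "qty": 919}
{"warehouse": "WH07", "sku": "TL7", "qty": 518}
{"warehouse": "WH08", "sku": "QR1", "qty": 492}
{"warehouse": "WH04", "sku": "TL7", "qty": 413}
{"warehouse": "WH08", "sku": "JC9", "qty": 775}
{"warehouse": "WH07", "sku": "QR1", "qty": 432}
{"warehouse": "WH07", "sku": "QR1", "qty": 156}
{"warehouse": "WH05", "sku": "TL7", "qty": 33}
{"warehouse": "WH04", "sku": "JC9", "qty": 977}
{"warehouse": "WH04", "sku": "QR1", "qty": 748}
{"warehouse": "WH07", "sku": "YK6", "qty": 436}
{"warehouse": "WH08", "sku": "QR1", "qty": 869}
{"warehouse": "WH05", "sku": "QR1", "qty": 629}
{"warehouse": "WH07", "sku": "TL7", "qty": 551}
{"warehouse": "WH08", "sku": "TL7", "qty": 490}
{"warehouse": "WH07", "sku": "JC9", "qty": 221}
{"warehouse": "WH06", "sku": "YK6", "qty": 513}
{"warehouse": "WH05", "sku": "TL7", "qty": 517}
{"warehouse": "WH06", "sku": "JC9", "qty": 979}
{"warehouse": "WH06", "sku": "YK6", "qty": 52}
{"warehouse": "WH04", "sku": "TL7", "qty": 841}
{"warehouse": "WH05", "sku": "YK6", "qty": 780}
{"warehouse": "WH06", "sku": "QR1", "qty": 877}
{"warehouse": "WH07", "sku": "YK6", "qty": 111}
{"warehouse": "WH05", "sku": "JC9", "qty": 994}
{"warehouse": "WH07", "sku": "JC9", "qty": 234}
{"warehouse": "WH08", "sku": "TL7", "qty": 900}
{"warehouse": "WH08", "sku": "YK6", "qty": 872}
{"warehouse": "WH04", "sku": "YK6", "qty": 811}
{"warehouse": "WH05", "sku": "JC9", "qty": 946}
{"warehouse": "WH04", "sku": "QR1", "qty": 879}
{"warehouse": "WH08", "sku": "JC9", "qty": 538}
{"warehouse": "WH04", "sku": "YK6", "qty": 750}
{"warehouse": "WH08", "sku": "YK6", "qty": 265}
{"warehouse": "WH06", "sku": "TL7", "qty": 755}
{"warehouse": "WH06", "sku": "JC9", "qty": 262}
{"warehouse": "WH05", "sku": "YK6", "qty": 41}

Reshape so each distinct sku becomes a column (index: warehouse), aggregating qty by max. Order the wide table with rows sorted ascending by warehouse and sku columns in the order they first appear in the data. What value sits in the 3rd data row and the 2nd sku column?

With rows sorted ascending by warehouse, row 3 is warehouse=WH06. sku columns in first-appearance order: JC9, TL7, QR1, YK6; column 2 is TL7.
Long rows with warehouse=WH06, sku=TL7: max(533, 755) = 755.

755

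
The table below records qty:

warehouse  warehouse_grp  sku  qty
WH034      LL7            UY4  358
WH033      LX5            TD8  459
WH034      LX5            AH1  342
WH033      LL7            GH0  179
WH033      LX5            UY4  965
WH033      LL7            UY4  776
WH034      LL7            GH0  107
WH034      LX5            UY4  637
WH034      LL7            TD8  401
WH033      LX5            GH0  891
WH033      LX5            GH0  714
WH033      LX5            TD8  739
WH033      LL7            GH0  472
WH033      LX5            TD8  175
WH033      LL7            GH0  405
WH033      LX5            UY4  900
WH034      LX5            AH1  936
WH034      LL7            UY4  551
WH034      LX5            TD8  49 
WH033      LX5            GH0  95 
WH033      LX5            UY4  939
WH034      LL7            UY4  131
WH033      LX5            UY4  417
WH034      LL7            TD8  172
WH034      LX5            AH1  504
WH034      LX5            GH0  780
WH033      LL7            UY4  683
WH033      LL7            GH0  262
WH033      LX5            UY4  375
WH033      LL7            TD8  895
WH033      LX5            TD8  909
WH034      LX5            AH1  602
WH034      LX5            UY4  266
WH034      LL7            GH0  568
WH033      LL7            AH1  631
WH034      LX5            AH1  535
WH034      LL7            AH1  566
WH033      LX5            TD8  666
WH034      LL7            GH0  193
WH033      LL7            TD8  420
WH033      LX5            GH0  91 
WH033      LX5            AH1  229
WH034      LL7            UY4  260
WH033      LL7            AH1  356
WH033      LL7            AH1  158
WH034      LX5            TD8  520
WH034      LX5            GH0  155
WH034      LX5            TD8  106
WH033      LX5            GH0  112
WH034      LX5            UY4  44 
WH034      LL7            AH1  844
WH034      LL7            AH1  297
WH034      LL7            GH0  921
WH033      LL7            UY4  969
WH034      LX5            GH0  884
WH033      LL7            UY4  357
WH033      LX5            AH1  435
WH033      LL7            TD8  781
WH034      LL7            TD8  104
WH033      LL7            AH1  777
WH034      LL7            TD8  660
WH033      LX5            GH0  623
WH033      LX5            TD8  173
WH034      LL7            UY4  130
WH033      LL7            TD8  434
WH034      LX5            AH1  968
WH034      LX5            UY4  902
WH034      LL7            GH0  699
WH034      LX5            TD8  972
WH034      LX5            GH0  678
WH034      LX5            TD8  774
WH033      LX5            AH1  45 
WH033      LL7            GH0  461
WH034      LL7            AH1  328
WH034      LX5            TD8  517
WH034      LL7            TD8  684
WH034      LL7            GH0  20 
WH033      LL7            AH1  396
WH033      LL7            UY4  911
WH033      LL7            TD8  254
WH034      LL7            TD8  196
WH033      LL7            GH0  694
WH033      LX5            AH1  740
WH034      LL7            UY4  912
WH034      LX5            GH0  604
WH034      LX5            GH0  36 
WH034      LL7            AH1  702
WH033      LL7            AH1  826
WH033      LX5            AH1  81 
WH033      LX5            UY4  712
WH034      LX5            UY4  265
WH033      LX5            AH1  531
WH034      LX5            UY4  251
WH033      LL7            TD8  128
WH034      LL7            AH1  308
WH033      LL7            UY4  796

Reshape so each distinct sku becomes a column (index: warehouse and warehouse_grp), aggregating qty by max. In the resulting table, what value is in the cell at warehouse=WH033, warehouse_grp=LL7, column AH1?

Rows with warehouse=WH033, warehouse_grp=LL7 and sku=AH1: qty values are 631, 356, 158, 777, 396, 826.
max(631, 356, 158, 777, 396, 826) = 826.

826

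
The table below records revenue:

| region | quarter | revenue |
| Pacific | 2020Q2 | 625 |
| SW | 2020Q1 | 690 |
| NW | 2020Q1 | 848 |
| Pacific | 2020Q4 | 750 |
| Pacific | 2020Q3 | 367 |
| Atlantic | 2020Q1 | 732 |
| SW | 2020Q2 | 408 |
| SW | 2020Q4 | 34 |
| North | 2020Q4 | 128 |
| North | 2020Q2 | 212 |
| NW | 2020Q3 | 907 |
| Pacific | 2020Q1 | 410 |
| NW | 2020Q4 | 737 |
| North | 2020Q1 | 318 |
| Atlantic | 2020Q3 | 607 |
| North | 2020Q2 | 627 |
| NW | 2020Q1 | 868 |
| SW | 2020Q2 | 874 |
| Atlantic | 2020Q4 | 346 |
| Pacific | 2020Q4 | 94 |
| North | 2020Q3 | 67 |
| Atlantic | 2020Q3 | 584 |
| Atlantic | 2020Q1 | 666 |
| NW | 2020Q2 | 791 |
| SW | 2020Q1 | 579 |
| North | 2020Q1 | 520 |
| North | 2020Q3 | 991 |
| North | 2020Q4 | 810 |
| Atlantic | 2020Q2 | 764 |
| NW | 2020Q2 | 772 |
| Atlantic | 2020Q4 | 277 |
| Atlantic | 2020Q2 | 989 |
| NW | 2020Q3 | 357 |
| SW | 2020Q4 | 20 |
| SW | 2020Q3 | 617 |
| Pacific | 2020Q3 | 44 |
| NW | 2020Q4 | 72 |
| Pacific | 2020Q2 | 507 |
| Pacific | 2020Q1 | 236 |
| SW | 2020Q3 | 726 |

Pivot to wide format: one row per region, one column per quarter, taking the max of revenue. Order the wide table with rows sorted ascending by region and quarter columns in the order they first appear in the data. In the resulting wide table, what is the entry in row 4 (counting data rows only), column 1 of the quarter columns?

625

With rows sorted ascending by region, row 4 is region=Pacific. quarter columns in first-appearance order: 2020Q2, 2020Q1, 2020Q4, 2020Q3; column 1 is 2020Q2.
Long rows with region=Pacific, quarter=2020Q2: max(625, 507) = 625.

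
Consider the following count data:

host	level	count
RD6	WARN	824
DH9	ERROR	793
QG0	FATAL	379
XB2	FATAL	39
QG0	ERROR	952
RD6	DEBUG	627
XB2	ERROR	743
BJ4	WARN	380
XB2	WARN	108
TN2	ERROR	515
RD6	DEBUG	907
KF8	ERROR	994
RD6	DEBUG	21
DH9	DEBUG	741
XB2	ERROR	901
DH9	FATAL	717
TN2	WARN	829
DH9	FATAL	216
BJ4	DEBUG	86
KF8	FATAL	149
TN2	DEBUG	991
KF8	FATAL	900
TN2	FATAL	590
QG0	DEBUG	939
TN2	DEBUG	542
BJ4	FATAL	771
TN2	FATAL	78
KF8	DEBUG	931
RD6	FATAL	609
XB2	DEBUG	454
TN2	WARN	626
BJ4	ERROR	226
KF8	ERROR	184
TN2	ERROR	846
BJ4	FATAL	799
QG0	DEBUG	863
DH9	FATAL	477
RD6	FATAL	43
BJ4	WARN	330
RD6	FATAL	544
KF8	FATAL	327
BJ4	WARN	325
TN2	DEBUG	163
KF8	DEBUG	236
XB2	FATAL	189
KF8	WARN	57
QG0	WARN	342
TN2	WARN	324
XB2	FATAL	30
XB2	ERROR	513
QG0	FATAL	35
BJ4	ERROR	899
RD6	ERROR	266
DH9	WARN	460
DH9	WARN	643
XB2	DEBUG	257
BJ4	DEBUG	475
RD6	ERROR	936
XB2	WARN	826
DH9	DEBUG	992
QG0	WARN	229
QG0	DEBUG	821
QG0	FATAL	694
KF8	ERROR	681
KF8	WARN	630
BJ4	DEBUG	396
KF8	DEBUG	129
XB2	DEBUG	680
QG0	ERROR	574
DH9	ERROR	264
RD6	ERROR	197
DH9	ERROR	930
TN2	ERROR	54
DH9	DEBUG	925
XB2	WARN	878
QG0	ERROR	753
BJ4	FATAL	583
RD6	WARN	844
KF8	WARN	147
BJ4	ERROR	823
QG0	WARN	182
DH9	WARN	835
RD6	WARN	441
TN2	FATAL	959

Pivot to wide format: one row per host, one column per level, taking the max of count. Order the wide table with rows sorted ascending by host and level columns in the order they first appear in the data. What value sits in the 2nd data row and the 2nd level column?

930

With rows sorted ascending by host, row 2 is host=DH9. level columns in first-appearance order: WARN, ERROR, FATAL, DEBUG; column 2 is ERROR.
Long rows with host=DH9, level=ERROR: max(793, 264, 930) = 930.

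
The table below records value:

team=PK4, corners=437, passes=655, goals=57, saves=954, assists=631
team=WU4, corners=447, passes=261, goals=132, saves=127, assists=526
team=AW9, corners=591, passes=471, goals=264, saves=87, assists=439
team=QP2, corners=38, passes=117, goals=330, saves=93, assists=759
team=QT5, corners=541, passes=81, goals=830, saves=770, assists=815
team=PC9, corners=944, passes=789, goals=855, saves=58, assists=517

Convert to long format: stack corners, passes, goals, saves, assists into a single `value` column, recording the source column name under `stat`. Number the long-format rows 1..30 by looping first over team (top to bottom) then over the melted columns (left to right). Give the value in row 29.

58

30 rows total (6 × 5). Row 29: index ⌊(29-1)/5⌋ = 5 into team → PC9; (29-1) mod 5 = 3 into the melted columns → saves.
So row 29 is (PC9, saves, 58); value = 58.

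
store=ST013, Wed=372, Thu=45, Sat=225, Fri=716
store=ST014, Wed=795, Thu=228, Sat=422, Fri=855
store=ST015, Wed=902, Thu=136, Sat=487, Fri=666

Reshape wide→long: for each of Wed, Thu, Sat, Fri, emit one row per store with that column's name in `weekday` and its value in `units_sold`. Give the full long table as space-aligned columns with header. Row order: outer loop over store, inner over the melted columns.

Each (store, column) pair becomes one row: 3 × 4 = 12 rows.
For example, (ST013, Wed) → units_sold=372.

store  weekday  units_sold
ST013  Wed      372       
ST013  Thu      45        
ST013  Sat      225       
ST013  Fri      716       
ST014  Wed      795       
ST014  Thu      228       
ST014  Sat      422       
ST014  Fri      855       
ST015  Wed      902       
ST015  Thu      136       
ST015  Sat      487       
ST015  Fri      666       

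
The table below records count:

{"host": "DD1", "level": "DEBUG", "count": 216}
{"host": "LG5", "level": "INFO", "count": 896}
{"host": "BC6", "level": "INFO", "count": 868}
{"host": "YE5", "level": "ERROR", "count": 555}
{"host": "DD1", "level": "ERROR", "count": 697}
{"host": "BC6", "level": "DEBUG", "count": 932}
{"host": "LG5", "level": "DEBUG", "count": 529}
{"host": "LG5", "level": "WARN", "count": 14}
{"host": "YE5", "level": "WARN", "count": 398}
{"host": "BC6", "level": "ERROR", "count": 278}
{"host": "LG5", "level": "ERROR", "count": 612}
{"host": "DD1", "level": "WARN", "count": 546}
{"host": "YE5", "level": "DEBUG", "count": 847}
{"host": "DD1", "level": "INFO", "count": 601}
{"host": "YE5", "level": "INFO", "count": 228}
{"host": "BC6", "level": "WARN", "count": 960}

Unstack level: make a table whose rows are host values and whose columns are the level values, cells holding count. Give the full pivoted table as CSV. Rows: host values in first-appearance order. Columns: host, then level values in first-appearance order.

host,DEBUG,INFO,ERROR,WARN
DD1,216,601,697,546
LG5,529,896,612,14
BC6,932,868,278,960
YE5,847,228,555,398

Columns: host plus the 4 distinct level values (DEBUG, INFO, ERROR, WARN).
For example, row DD1 column DEBUG takes count=216 from the long row (DD1, DEBUG).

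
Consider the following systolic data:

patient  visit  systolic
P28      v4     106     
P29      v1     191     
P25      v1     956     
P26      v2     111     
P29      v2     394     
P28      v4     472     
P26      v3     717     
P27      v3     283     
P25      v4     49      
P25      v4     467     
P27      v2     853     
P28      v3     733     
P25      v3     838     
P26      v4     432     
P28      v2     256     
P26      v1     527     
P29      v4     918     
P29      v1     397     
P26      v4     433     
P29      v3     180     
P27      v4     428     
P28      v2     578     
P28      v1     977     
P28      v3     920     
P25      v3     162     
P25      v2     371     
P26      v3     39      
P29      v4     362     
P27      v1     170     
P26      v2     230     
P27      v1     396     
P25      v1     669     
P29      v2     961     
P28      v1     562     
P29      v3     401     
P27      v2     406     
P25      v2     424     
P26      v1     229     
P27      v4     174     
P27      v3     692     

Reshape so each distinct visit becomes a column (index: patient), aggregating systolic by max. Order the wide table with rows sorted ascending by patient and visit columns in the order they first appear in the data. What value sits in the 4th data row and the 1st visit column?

With rows sorted ascending by patient, row 4 is patient=P28. visit columns in first-appearance order: v4, v1, v2, v3; column 1 is v4.
Long rows with patient=P28, visit=v4: max(106, 472) = 472.

472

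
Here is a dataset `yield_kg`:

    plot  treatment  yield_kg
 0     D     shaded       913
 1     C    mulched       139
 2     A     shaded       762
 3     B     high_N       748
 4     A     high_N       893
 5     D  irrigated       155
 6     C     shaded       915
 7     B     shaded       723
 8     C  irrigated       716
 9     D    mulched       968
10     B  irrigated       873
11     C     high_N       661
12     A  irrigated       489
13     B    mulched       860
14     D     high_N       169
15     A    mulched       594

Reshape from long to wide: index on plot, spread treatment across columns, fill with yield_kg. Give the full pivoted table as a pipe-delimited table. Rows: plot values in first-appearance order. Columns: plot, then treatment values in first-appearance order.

| plot | shaded | mulched | high_N | irrigated |
| D | 913 | 968 | 169 | 155 |
| C | 915 | 139 | 661 | 716 |
| A | 762 | 594 | 893 | 489 |
| B | 723 | 860 | 748 | 873 |

Columns: plot plus the 4 distinct treatment values (shaded, mulched, high_N, irrigated).
For example, row D column shaded takes yield_kg=913 from the long row (D, shaded).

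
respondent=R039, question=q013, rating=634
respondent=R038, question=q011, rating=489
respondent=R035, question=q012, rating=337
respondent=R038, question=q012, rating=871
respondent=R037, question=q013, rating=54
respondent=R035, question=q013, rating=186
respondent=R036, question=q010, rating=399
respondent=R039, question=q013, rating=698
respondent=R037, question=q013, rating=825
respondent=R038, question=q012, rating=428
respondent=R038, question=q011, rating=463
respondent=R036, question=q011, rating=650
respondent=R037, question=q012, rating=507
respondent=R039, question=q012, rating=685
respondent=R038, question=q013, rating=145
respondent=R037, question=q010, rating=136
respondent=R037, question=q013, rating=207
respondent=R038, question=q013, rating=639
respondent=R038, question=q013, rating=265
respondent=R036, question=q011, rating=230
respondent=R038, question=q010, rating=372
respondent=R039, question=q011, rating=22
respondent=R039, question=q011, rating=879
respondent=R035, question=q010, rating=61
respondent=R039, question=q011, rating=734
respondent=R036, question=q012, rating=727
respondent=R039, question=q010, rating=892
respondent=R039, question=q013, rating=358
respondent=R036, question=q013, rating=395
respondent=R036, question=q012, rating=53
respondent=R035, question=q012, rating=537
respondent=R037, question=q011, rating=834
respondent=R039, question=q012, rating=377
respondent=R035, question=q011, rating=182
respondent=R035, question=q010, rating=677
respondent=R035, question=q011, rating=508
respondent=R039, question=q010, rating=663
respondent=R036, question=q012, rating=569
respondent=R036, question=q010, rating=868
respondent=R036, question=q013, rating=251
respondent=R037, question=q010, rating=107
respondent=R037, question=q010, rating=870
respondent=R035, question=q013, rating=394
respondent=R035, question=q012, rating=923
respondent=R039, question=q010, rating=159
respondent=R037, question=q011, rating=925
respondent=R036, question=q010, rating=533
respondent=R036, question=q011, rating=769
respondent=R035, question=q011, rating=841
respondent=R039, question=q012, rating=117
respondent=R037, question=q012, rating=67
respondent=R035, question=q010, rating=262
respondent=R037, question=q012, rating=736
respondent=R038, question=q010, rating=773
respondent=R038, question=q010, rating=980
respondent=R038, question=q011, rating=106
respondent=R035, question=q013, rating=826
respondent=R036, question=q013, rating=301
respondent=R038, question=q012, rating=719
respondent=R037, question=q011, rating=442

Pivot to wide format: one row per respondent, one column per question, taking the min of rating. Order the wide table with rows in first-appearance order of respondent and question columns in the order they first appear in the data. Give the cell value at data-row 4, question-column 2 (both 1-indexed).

442

With rows in first-appearance order of respondent, row 4 is respondent=R037. question columns in first-appearance order: q013, q011, q012, q010; column 2 is q011.
Long rows with respondent=R037, question=q011: min(834, 925, 442) = 442.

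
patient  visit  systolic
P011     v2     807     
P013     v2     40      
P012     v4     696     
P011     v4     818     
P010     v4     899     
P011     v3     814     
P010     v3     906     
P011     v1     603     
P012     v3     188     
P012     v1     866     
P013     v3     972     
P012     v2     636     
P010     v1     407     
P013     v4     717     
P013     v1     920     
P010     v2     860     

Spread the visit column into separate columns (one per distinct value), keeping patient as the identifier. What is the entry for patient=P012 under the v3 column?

188

Wide layout: rows indexed by patient, columns are the 4 distinct visit values (v2, v4, v3, v1).
Cell (patient=P012, visit=v3) draws from the long row where patient=P012 and visit=v3, which has systolic=188.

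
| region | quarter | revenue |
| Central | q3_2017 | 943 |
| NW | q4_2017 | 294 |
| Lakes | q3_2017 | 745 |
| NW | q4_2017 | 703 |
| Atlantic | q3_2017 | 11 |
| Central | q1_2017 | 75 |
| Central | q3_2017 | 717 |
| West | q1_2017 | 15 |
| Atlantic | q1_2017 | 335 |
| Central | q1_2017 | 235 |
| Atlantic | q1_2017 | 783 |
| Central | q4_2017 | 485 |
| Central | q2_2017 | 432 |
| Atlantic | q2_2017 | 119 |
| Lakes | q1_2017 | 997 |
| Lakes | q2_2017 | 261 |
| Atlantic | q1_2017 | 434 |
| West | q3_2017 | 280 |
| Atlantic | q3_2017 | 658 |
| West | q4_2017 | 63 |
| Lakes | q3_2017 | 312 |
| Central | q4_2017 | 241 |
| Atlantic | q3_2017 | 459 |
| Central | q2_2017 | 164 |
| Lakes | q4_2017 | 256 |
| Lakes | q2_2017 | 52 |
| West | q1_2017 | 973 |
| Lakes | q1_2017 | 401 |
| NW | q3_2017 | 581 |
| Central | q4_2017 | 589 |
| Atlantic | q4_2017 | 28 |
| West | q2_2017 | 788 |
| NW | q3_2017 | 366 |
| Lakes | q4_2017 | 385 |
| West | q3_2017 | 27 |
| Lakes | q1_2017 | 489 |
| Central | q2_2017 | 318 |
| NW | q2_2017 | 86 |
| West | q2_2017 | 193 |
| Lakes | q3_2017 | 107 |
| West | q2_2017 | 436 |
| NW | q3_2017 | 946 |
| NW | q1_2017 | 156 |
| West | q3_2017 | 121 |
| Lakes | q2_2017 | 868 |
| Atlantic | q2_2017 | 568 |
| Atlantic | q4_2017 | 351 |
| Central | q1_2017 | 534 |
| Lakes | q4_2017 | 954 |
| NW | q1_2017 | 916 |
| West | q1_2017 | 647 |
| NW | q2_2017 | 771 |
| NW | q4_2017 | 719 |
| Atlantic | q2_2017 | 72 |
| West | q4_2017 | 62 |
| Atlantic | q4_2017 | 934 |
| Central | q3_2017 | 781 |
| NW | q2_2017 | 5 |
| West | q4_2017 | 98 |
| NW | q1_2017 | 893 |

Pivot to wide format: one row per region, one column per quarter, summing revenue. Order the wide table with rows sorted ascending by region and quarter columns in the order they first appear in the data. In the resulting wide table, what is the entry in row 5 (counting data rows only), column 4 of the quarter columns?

With rows sorted ascending by region, row 5 is region=West. quarter columns in first-appearance order: q3_2017, q4_2017, q1_2017, q2_2017; column 4 is q2_2017.
Long rows with region=West, quarter=q2_2017: 788 + 193 + 436 = 1417.

1417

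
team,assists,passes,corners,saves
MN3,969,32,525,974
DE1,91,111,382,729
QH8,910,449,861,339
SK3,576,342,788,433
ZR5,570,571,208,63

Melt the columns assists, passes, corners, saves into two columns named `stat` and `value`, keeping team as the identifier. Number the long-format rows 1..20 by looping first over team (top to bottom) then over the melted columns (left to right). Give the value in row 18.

571

20 rows total (5 × 4). Row 18: index ⌊(18-1)/4⌋ = 4 into team → ZR5; (18-1) mod 4 = 1 into the melted columns → passes.
So row 18 is (ZR5, passes, 571); value = 571.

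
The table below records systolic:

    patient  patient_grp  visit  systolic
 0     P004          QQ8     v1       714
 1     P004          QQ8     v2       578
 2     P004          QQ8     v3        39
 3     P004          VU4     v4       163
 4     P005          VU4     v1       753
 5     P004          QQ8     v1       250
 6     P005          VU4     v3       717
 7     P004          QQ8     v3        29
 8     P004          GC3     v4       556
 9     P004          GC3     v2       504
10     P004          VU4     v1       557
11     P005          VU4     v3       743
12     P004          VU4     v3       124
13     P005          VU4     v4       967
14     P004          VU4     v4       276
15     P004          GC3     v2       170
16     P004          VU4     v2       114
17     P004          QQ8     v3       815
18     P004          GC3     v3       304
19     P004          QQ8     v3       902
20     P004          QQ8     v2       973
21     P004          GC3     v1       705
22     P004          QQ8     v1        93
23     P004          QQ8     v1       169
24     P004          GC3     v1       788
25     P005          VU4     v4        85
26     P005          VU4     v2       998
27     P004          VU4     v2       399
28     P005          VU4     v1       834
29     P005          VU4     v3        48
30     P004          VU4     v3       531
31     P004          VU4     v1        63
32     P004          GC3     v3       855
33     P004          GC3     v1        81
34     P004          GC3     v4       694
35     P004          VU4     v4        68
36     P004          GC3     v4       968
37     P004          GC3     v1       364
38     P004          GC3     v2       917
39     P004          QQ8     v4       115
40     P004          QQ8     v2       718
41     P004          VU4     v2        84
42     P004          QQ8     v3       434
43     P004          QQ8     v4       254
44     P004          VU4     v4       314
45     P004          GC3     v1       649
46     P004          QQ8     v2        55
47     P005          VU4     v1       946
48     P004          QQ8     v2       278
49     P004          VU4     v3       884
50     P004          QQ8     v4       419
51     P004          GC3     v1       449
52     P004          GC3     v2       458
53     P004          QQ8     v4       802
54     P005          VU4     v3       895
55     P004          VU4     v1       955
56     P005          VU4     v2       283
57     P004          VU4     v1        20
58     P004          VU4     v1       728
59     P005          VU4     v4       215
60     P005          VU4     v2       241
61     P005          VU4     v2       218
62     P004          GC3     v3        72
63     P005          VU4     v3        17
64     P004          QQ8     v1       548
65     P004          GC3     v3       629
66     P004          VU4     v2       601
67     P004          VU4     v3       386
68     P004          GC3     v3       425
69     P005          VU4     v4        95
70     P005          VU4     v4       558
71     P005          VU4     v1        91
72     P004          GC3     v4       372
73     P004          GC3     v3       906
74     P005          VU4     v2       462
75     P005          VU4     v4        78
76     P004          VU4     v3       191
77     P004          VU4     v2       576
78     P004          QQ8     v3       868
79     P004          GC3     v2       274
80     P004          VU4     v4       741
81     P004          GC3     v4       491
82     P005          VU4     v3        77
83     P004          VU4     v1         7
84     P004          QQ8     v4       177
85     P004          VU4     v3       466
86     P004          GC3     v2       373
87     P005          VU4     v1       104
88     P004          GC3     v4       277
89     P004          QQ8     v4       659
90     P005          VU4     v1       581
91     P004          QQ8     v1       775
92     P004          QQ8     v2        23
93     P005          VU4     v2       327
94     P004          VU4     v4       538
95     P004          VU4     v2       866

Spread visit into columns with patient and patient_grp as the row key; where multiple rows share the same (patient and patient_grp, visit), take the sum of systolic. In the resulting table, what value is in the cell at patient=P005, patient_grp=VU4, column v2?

2529

Rows with patient=P005, patient_grp=VU4 and visit=v2: systolic values are 998, 283, 241, 218, 462, 327.
998 + 283 + 241 + 218 + 462 + 327 = 2529.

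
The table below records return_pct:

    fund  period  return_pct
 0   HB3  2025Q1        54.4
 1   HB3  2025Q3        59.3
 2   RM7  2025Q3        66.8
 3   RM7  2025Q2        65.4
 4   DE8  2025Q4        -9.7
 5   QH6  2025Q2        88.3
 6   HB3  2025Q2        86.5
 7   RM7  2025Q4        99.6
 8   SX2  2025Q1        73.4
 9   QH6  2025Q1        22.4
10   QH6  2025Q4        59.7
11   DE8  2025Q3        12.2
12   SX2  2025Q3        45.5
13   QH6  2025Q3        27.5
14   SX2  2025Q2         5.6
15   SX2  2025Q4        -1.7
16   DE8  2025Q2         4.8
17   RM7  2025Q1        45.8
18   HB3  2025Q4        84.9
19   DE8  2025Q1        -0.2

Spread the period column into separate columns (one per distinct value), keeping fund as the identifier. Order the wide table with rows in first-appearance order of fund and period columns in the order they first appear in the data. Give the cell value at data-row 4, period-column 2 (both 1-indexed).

27.5

With rows in first-appearance order of fund, row 4 is fund=QH6. period columns in first-appearance order: 2025Q1, 2025Q3, 2025Q2, 2025Q4; column 2 is 2025Q3.
Long rows with fund=QH6, period=2025Q3: return_pct = 27.5.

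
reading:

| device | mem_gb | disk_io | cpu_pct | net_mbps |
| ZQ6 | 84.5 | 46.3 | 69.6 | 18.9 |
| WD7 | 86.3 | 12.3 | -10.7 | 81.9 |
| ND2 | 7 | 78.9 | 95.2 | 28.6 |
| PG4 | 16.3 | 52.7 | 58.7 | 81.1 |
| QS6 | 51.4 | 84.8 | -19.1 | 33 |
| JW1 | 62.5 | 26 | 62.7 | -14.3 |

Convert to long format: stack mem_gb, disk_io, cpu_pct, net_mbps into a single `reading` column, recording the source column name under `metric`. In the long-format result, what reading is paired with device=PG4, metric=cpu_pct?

58.7

Unpivoting turns each (device, wide-column) pair into one long row.
The wide cell at row PG4, column cpu_pct holds 58.7, so the long row (PG4, cpu_pct) has reading=58.7.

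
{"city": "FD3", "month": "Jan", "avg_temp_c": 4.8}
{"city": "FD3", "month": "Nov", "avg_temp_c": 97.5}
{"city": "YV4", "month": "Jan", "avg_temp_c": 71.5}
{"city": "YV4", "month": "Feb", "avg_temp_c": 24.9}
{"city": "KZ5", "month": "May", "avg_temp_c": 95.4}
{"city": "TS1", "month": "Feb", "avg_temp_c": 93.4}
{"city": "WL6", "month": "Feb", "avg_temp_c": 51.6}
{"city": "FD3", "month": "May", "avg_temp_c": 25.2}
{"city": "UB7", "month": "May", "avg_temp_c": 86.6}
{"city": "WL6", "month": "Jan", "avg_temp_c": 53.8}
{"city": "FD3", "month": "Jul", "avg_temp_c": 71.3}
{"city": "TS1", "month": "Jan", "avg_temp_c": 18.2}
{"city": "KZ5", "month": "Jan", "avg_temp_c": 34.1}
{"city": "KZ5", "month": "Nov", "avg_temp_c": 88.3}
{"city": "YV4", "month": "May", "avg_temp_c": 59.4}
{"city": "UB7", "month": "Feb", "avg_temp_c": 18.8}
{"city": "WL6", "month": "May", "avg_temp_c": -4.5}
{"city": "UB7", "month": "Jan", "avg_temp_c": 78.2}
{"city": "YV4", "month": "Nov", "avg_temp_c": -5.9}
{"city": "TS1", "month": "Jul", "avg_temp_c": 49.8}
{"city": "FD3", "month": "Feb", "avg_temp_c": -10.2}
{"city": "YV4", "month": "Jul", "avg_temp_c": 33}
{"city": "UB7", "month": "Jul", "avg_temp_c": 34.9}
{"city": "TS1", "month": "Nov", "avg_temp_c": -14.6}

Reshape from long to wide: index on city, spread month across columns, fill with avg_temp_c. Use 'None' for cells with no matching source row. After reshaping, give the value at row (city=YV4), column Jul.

33

The long row with city=YV4, month=Jul has avg_temp_c=33.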